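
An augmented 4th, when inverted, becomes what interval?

diminished fifth

Inverted interval numbers add to nine, so a fourth pairs with a fifth (4 + 5 = 9).
Quality inverts too: augmented becomes diminished. That makes the inversion a diminished fifth.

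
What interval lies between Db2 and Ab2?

perfect fifth

D to A spans five letter names (D-E-F-G-A), so the interval is some kind of fifth.
Db2 to Ab2 is 7 semitones, matching the perfect fifth exactly, so the quality is perfect.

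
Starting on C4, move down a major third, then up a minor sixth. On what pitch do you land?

Fb4

Down a major third from C4: Ab3 (4 semitones down).
Up a minor sixth from Ab3: Fb4 (8 semitones up).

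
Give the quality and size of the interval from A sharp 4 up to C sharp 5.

minor 3rd

A to C spans three letter names (A-B-C): a third.
At 3 semitones, A#4→C#5 falls one short of a major third: minor.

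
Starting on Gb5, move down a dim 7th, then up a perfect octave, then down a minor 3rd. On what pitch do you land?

Gb5 down a diminished seventh → A4 (9 semitones).
Up a perfect octave from A4: A5 (12 semitones up).
A5 down a minor third → F#5 (3 semitones).

F#5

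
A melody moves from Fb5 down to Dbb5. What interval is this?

M3

Descending from Fb5 to Dbb5 is the same interval as ascending Dbb5 to Fb5.
D to F spans three letter names (D-E-F), so the interval is some kind of third.
Counting semitones, Dbb5→Fb5 is 4, which is the major third.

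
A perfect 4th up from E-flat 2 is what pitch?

A-flat 2

The fourth takes the letter from E up to A.
A perfect fourth is 5 semitones; 5 semitones up from Eb2 gives Ab2.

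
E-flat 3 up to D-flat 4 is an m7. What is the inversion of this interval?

M2

Inverted interval numbers add to nine, so a seventh pairs with a second (7 + 2 = 9).
And minor becomes major under inversion, so we get a major second.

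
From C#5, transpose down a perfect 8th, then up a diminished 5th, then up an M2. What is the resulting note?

A4

Down a perfect octave from C#5: C#4 (12 semitones down).
A diminished fifth up from C#4 is G4.
A major second up from G4 is A4.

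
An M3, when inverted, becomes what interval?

Interval numbers invert to sum to nine: 3 + 6 = 9, so a third inverts to a sixth.
Quality inverts too: major becomes minor. That makes the inversion a minor sixth.

m6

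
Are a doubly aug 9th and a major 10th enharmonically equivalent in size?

Both span 16 semitones: a doubly augmented ninth and a major tenth are the same chromatic distance.

Yes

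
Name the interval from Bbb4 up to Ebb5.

perfect 4th

B to E spans four letter names (B-C-D-E) — that makes it a fourth of some quality.
Counting semitones, Bbb4→Ebb5 is 5, which is the perfect fourth.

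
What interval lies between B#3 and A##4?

B to A spans seven letter names (B-C-D-E-F-G-A): a seventh.
The major seventh spans 11 semitones, and B#3 to A##4 is exactly 11 semitones — so this is a major seventh.

major seventh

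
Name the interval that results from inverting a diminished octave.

augmented 1st

The rule of nine gives the new number: 9 − 8 = 1, so an octave becomes a unison.
The quality also flips — diminished becomes augmented — giving an augmented unison.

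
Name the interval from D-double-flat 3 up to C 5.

D to C spans seven letter names (D-E-F-G-A-B-C), plus an octave — that makes it a fourteenth of some quality.
Dbb3 to C5 spans 24 semitones — one semitone wider than the major fourteenth (23) — giving an augmented fourteenth.
(Equivalently, a compound augmented seventh: an augmented seventh plus an octave.)

A14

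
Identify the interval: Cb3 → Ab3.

C to A spans six letter names (C-D-E-F-G-A): a sixth.
Counting semitones, Cb3→Ab3 is 9, which is the major sixth.

major sixth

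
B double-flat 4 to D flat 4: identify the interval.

Descending from Bbb4 to Db4 is the same interval as ascending Db4 to Bbb4.
D to B spans six letter names (D-E-F-G-A-B) — that makes it a sixth of some quality.
At 8 semitones, Db4→Bbb4 falls one short of a major sixth: minor.

minor 6th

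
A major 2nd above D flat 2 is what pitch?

E flat 2

Two letter names up from D: E.
A major second is 2 semitones; 2 semitones up from Db2 gives Eb2.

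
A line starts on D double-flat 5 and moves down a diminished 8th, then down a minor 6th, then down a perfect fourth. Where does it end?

C 3

Down a diminished octave from Dbb5: Db4 (11 semitones down).
Down a minor sixth from Db4: F3 (8 semitones down).
Down a perfect fourth from F3: C3 (5 semitones down).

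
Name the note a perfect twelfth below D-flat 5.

G-flat 3

Five letters down from D (plus an octave) reaches G.
A perfect twelfth spans 19 semitones, so from Db5 the target pitch is Gb3.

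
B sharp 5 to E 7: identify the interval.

diminished eleventh

B to E spans four letter names (B-C-D-E), plus an octave: an eleventh.
A perfect eleventh would be 17 semitones; B#5 to E7 is 16, one semitone narrower, so the interval is diminished.
(Equivalently, a compound diminished fourth: a diminished fourth plus an octave.)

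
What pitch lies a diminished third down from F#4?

Three letter names down from F: D.
A diminished third is 2 semitones; 2 semitones down from F#4 gives D##4.

D##4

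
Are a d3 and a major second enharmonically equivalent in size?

Both span 2 semitones: a diminished third and a major second are the same chromatic distance.

Yes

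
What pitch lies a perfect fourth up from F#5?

Counting four letter names up from F lands on B.
A perfect fourth is 5 semitones; 5 semitones up from F#5 gives B5.

B5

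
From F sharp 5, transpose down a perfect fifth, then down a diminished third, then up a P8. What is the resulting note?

G double-sharp 5

A perfect fifth down from F#5 is B4.
A diminished third down from B4 is G##4.
Up a perfect octave from G##4: G##5 (12 semitones up).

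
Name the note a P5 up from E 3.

B 3

The fifth takes the letter from E up to B.
Moving 7 semitones up from E3 (the size of a perfect fifth) reaches B3.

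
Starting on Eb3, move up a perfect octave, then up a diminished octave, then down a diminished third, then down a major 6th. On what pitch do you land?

Eb4

Up a perfect octave from Eb3: Eb4 (12 semitones up).
Up a diminished octave from Eb4: Ebb5 (11 semitones up).
Ebb5 down a diminished third → C5 (2 semitones).
A major sixth down from C5 is Eb4.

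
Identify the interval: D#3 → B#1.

minor tenth

Descending from D#3 to B#1 is the same interval as ascending B#1 to D#3.
B to D spans three letter names (B-C-D), plus an octave, so the interval is some kind of tenth.
B#1 to D#3 is 15 semitones, a half step short of the major tenth (16), so this is minor.
(Equivalently, a compound minor third: a minor third plus an octave.)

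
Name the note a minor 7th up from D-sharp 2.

The seventh takes the letter from D up to C.
A minor seventh is 10 semitones; 10 semitones up from D#2 gives C#3.

C-sharp 3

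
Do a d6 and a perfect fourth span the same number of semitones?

No

A diminished sixth spans 7 semitones; a perfect fourth spans 5 semitones. They differ by 2.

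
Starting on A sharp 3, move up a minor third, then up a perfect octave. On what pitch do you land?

C sharp 5

A#3 up a minor third → C#4 (3 semitones).
Up a perfect octave from C#4: C#5 (12 semitones up).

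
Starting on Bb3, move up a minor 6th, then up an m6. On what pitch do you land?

Ebb5

Bb3 up a minor sixth → Gb4 (8 semitones).
A minor sixth up from Gb4 is Ebb5.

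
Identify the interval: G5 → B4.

Descending from G5 to B4 is the same interval as ascending B4 to G5.
B to G spans six letter names (B-C-D-E-F-G) — that makes it a sixth of some quality.
At 8 semitones, B4→G5 falls one short of a major sixth: minor.

minor sixth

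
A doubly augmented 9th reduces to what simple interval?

doubly augmented second

Each octave removed subtracts seven from the number: 9 − 7 = 2.
So a doubly augmented ninth is an octave plus a doubly augmented second. The quality is unchanged.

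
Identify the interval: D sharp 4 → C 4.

Descending from D#4 to C4 is the same interval as ascending C4 to D#4.
C to D spans two letter names (C-D) — that makes it a second of some quality.
C4 to D#4 spans 3 semitones — one semitone wider than the major second (2) — giving an augmented second.

augmented second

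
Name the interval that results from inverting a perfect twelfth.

perfect 4th

First reduce the compound perfect twelfth to its simple form, a perfect fifth.
Inverted interval numbers add to nine, so a fifth pairs with a fourth (5 + 4 = 9).
The quality also flips — perfect stays perfect — giving a perfect fourth.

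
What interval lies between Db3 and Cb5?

minor 14th

D to C spans seven letter names (D-E-F-G-A-B-C), plus an octave — that makes it a fourteenth of some quality.
Db3 to Cb5 is 22 semitones, a half step short of the major fourteenth (23), so this is minor.
(Equivalently, a compound minor seventh: a minor seventh plus an octave.)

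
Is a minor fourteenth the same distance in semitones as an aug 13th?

A minor fourteenth spans 22 semitones, and an augmented thirteenth also spans 22 semitones — they're enharmonic.

Yes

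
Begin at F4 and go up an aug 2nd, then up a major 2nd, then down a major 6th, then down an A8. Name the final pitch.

C3

F4 up an augmented second → G#4 (3 semitones).
A major second up from G#4 is A#4.
A#4 down a major sixth → C#4 (9 semitones).
Down an augmented octave from C#4: C3 (13 semitones down).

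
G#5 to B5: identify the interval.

G to B spans three letter names (G-A-B), so the interval is some kind of third.
A major third would be 4 semitones, but G#5 to B5 is 3 — one semitone narrower, making it a minor third.

minor third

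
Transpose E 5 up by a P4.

A 5

The fourth takes the letter from E up to A.
A perfect fourth spans 5 semitones, so from E5 the target pitch is A5.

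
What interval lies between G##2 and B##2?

major 3rd

G to B spans three letter names (G-A-B) — that makes it a third of some quality.
The major third spans 4 semitones, and G##2 to B##2 is exactly 4 semitones — so this is a major third.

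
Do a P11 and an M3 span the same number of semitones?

No

17 semitones (perfect eleventh) vs 4 semitones (major third): not equal.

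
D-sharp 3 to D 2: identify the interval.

Descending from D#3 to D2 is the same interval as ascending D2 to D#3.
D to D is the same letter name, plus an octave: an octave.
D2 to D#3 spans 13 semitones — one semitone wider than the perfect octave (12) — giving an augmented octave.

augmented octave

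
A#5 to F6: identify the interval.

diminished sixth

A to F spans six letter names (A-B-C-D-E-F) — that makes it a sixth of some quality.
A#5 to F6 spans 7 semitones — two semitones narrower than the major sixth (9) — giving a diminished sixth.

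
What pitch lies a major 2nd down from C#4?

Two letter names down from C: B.
Moving 2 semitones down from C#4 (the size of a major second) reaches B3.

B3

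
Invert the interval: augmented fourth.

Interval numbers invert to sum to nine: 4 + 5 = 9, so a fourth inverts to a fifth.
Quality inverts too: augmented becomes diminished. That makes the inversion a diminished fifth.

diminished fifth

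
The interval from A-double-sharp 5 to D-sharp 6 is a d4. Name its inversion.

A5

The rule of nine gives the new number: 9 − 4 = 5, so a fourth becomes a fifth.
Quality inverts too: diminished becomes augmented. That makes the inversion an augmented fifth.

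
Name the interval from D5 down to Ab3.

augmented 11th

Descending from D5 to Ab3 is the same interval as ascending Ab3 to D5.
A to D spans four letter names (A-B-C-D), plus an octave, so the interval is some kind of eleventh.
Ab3 to D5 spans 18 semitones — one semitone wider than the perfect eleventh (17) — giving an augmented eleventh.
(Equivalently, a compound augmented fourth: an augmented fourth plus an octave.)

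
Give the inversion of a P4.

P5

Inverted interval numbers add to nine, so a fourth pairs with a fifth (4 + 5 = 9).
The quality also flips — perfect stays perfect — giving a perfect fifth.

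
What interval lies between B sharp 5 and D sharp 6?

B to D spans three letter names (B-C-D) — that makes it a third of some quality.
A major third would be 4 semitones, but B#5 to D#6 is 3 — one semitone narrower, making it a minor third.

m3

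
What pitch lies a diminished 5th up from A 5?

The fifth takes the letter from A up to E.
Moving 6 semitones up from A5 (the size of a diminished fifth) reaches Eb6.

E-flat 6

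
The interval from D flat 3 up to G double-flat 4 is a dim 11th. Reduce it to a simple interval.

diminished 4th

Take out an octave (7 from the number): 11 − 7 = 4.
Quality carries through unchanged, so the simple form is a diminished fourth.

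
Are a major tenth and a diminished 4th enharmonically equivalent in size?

A major tenth is 16 semitones but a diminished fourth is 4 semitones — different sizes.

No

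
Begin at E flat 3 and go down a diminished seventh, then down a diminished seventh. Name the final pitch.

G double-sharp 1

Down a diminished seventh from Eb3: F#2 (9 semitones down).
A diminished seventh down from F#2 is G##1.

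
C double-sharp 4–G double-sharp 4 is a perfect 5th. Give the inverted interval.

P4

Interval numbers invert to sum to nine: 5 + 4 = 9, so a fifth inverts to a fourth.
And perfect stays perfect under inversion, so we get a perfect fourth.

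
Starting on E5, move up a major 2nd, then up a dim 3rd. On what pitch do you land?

E5 up a major second → F#5 (2 semitones).
Up a diminished third from F#5: Ab5 (2 semitones up).

Ab5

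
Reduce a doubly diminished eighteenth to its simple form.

Take out 2 octaves (14 from the number): 18 − 14 = 4.
Quality carries through unchanged, so the simple form is a doubly diminished fourth.

dd4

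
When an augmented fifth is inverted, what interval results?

Inverted interval numbers add to nine, so a fifth pairs with a fourth (5 + 4 = 9).
And augmented becomes diminished under inversion, so we get a diminished fourth.

diminished 4th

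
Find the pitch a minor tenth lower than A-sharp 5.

The tenth's letter: A down three letter names plus an octave → F.
Moving 15 semitones down from A#5 (the size of a minor tenth) reaches F##4.

F-double-sharp 4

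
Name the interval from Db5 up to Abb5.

diminished fifth

D to A spans five letter names (D-E-F-G-A), so the interval is some kind of fifth.
Db5 to Abb5 spans 6 semitones — one semitone narrower than the perfect fifth (7) — giving a diminished fifth.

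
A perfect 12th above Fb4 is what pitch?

Five letters up from F (plus an octave) reaches C.
Moving 19 semitones up from Fb4 (the size of a perfect twelfth) reaches Cb6.

Cb6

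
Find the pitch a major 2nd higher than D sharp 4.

Counting two letter names up from D lands on E.
A major second spans 2 semitones, so from D#4 the target pitch is E#4.

E sharp 4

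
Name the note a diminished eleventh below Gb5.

The eleventh's letter: G down four letter names plus an octave → D.
A diminished eleventh spans 16 semitones, so from Gb5 the target pitch is D4.

D4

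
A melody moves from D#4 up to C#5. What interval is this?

minor seventh

D to C spans seven letter names (D-E-F-G-A-B-C) — that makes it a seventh of some quality.
D#4 to C#5 is 10 semitones, a half step short of the major seventh (11), so this is minor.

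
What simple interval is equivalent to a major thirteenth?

Each octave removed subtracts seven from the number: 13 − 7 = 6.
That makes a major thirteenth a compound major sixth — an octave plus a major sixth.

major sixth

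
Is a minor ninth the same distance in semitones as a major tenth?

No

13 semitones (minor ninth) vs 16 semitones (major tenth): not equal.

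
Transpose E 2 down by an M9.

The ninth's letter: E down two letter names plus an octave → D.
A major ninth is 14 semitones; 14 semitones down from E2 gives D1.

D 1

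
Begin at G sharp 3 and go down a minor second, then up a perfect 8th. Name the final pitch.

G#3 down a minor second → F##3 (1 semitone).
A perfect octave up from F##3 is F##4.

F double-sharp 4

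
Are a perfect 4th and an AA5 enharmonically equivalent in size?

No

A perfect fourth is 5 semitones but a doubly augmented fifth is 9 semitones — different sizes.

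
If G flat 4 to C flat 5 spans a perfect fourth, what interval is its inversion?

The rule of nine gives the new number: 9 − 4 = 5, so a fourth becomes a fifth.
And perfect stays perfect under inversion, so we get a perfect fifth.

perfect 5th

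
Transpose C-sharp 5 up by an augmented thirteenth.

The thirteenth's letter: C up six letter names plus an octave → A.
An augmented thirteenth is 22 semitones; 22 semitones up from C#5 gives A##6.

A-double-sharp 6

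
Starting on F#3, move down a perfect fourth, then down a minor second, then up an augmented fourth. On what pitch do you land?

E##3

F#3 down a perfect fourth → C#3 (5 semitones).
A minor second down from C#3 is B#2.
An augmented fourth up from B#2 is E##3.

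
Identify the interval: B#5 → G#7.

minor thirteenth

B to G spans six letter names (B-C-D-E-F-G), plus an octave, so the interval is some kind of thirteenth.
At 20 semitones, B#5→G#7 falls one short of a major thirteenth: minor.
(Equivalently, a compound minor sixth: a minor sixth plus an octave.)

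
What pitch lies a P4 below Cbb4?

Gbb3

The fourth takes the letter from C down to G.
Moving 5 semitones down from Cbb4 (the size of a perfect fourth) reaches Gbb3.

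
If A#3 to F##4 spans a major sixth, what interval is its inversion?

Inverted interval numbers add to nine, so a sixth pairs with a third (6 + 3 = 9).
The quality also flips — major becomes minor — giving a minor third.

m3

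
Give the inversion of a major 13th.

First reduce the compound major thirteenth to its simple form, a major sixth.
The rule of nine gives the new number: 9 − 6 = 3, so a sixth becomes a third.
Quality inverts too: major becomes minor. That makes the inversion a minor third.

minor 3rd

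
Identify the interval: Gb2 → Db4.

G to D spans five letter names (G-A-B-C-D), plus an octave — that makes it a twelfth of some quality.
Counting semitones, Gb2→Db4 is 19, which is the perfect twelfth.
(Equivalently, a compound perfect fifth: a perfect fifth plus an octave.)

P12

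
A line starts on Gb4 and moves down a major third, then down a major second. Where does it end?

Dbb4

Gb4 down a major third → Ebb4 (4 semitones).
Down a major second from Ebb4: Dbb4 (2 semitones down).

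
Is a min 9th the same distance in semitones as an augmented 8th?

A minor ninth spans 13 semitones, and an augmented octave also spans 13 semitones — they're enharmonic.

Yes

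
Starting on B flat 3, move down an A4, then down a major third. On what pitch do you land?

D double-flat 3

An augmented fourth down from Bb3 is Fb3.
A major third down from Fb3 is Dbb3.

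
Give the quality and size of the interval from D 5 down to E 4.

minor seventh

Descending from D5 to E4 is the same interval as ascending E4 to D5.
E to D spans seven letter names (E-F-G-A-B-C-D): a seventh.
At 10 semitones, E4→D5 falls one short of a major seventh: minor.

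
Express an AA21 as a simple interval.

doubly augmented seventh

Take out 2 octaves (14 from the number): 21 − 14 = 7.
So a doubly augmented twenty-first is 2 octaves plus a doubly augmented seventh. The quality is unchanged.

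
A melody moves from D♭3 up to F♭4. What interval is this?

minor tenth

D to F spans three letter names (D-E-F), plus an octave, so the interval is some kind of tenth.
A major tenth would be 16 semitones, but Db3 to Fb4 is 15 — one semitone narrower, making it a minor tenth.
(Equivalently, a compound minor third: a minor third plus an octave.)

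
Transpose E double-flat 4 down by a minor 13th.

Six letters down from E (plus an octave) reaches G.
Moving 20 semitones down from Ebb4 (the size of a minor thirteenth) reaches Gb2.

G flat 2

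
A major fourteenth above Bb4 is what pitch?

A6

Seven letters up from B (plus an octave) reaches A.
Moving 23 semitones up from Bb4 (the size of a major fourteenth) reaches A6.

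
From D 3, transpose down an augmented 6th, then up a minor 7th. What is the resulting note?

D3 down an augmented sixth → Fb2 (10 semitones).
A minor seventh up from Fb2 is Ebb3.

E double-flat 3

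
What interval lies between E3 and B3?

E to B spans five letter names (E-F-G-A-B): a fifth.
Counting semitones, E3→B3 is 7, which is the perfect fifth.

perfect fifth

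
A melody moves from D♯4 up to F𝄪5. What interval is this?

D to F spans three letter names (D-E-F), plus an octave, so the interval is some kind of tenth.
Counting semitones, D#4→F##5 is 16, which is the major tenth.
(Equivalently, a compound major third: a major third plus an octave.)

major 10th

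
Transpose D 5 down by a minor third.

B 4

Counting three letter names down from D lands on B.
Moving 3 semitones down from D5 (the size of a minor third) reaches B4.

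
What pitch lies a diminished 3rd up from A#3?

Three letter names up from A: C.
Moving 2 semitones up from A#3 (the size of a diminished third) reaches C4.

C4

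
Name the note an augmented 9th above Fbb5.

Counting two letter names plus an octave up from F lands on G.
An augmented ninth is 15 semitones; 15 semitones up from Fbb5 gives Gb6.

Gb6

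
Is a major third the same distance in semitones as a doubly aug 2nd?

Both span 4 semitones: a major third and a doubly augmented second are the same chromatic distance.

Yes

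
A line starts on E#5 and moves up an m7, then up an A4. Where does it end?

Up a minor seventh from E#5: D#6 (10 semitones up).
Up an augmented fourth from D#6: G##6 (6 semitones up).

G##6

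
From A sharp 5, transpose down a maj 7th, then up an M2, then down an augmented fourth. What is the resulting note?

Down a major seventh from A#5: B4 (11 semitones down).
B4 up a major second → C#5 (2 semitones).
C#5 down an augmented fourth → G4 (6 semitones).

G 4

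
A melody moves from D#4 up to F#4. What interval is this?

D to F spans three letter names (D-E-F): a third.
D#4 to F#4 is 3 semitones, a half step short of the major third (4), so this is minor.

m3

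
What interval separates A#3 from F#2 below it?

Descending from A#3 to F#2 is the same interval as ascending F#2 to A#3.
F to A spans three letter names (F-G-A), plus an octave: a tenth.
The major tenth spans 16 semitones, and F#2 to A#3 is exactly 16 semitones — so this is a major tenth.
(Equivalently, a compound major third: a major third plus an octave.)

major tenth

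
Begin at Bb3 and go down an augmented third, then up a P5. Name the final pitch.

Dbb4

Bb3 down an augmented third → Gbb3 (5 semitones).
A perfect fifth up from Gbb3 is Dbb4.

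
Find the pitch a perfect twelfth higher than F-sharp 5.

C-sharp 7

Counting five letter names plus an octave up from F lands on C.
A perfect twelfth spans 19 semitones, so from F#5 the target pitch is C#7.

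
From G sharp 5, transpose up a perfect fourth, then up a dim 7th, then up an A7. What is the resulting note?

G#5 up a perfect fourth → C#6 (5 semitones).
A diminished seventh up from C#6 is Bb6.
Up an augmented seventh from Bb6: A#7 (12 semitones up).

A sharp 7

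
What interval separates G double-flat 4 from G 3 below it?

Descending from Gbb4 to G3 is the same interval as ascending G3 to Gbb4.
G to G is the same letter name, plus an octave — that makes it an octave of some quality.
G3 to Gbb4 spans 10 semitones — two semitones narrower than the perfect octave (12) — giving a doubly diminished octave.

dd8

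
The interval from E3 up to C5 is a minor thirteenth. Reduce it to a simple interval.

minor sixth

Each octave removed subtracts seven from the number: 13 − 7 = 6.
So a minor thirteenth is an octave plus a minor sixth. The quality is unchanged.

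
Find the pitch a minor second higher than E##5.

Two letter names up from E: F.
Moving 1 semitone up from E##5 (the size of a minor second) reaches F##5.

F##5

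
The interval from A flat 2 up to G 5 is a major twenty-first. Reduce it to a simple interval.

Each octave removed subtracts seven from the number: 21 − 14 = 7.
That makes a major twenty-first a compound major seventh — 2 octaves plus a major seventh.

M7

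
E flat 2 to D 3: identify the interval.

E to D spans seven letter names (E-F-G-A-B-C-D), so the interval is some kind of seventh.
Eb2 to D3 is 11 semitones, matching the major seventh exactly, so the quality is major.

major seventh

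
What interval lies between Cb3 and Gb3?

C to G spans five letter names (C-D-E-F-G), so the interval is some kind of fifth.
Counting semitones, Cb3→Gb3 is 7, which is the perfect fifth.

perfect fifth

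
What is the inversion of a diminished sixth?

augmented third

Inverted interval numbers add to nine, so a sixth pairs with a third (6 + 3 = 9).
And diminished becomes augmented under inversion, so we get an augmented third.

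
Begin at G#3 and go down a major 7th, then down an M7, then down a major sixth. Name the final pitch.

Down a major seventh from G#3: A2 (11 semitones down).
Down a major seventh from A2: Bb1 (11 semitones down).
Down a major sixth from Bb1: Db1 (9 semitones down).

Db1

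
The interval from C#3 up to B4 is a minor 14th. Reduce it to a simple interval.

Subtracting seven from the interval number removes an octave: 14 − 7 = 7.
Quality carries through unchanged, so the simple form is a minor seventh.

minor 7th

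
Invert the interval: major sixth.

The rule of nine gives the new number: 9 − 6 = 3, so a sixth becomes a third.
The quality also flips — major becomes minor — giving a minor third.

minor third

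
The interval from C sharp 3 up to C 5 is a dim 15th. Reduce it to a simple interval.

diminished 8th

Each octave removed subtracts seven from the number: 15 − 7 = 8.
Quality carries through unchanged, so the simple form is a diminished octave.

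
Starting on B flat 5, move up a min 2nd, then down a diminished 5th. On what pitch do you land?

F 5

Bb5 up a minor second → Cb6 (1 semitone).
Cb6 down a diminished fifth → F5 (6 semitones).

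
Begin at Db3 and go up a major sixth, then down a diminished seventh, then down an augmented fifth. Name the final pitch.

Db3 up a major sixth → Bb3 (9 semitones).
A diminished seventh down from Bb3 is C#3.
C#3 down an augmented fifth → F2 (8 semitones).

F2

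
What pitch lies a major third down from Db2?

The third takes the letter from D down to B.
Moving 4 semitones down from Db2 (the size of a major third) reaches Bbb1.

Bbb1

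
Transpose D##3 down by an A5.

G#2

Counting five letter names down from D lands on G.
An augmented fifth spans 8 semitones, so from D##3 the target pitch is G#2.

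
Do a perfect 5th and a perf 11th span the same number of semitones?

A perfect fifth spans 7 semitones; a perfect eleventh spans 17 semitones. They differ by 10.

No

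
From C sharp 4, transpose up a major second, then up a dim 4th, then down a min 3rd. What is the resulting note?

E 4

A major second up from C#4 is D#4.
D#4 up a diminished fourth → G4 (4 semitones).
G4 down a minor third → E4 (3 semitones).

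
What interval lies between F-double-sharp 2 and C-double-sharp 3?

perfect 5th

F to C spans five letter names (F-G-A-B-C), so the interval is some kind of fifth.
The perfect fifth spans 7 semitones, and F##2 to C##3 is exactly 7 semitones — so this is a perfect fifth.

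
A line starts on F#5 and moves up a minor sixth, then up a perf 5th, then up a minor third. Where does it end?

A minor sixth up from F#5 is D6.
D6 up a perfect fifth → A6 (7 semitones).
A6 up a minor third → C7 (3 semitones).

C7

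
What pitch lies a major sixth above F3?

The sixth takes the letter from F up to D.
Moving 9 semitones up from F3 (the size of a major sixth) reaches D4.

D4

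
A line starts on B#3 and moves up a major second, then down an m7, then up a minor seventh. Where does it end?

A major second up from B#3 is C##4.
C##4 down a minor seventh → D##3 (10 semitones).
D##3 up a minor seventh → C##4 (10 semitones).

C##4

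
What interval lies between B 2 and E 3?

B to E spans four letter names (B-C-D-E) — that makes it a fourth of some quality.
Counting semitones, B2→E3 is 5, which is the perfect fourth.

perfect fourth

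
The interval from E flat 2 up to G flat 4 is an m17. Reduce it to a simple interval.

Subtracting seven from the interval number removes an octave: 17 − 14 = 3.
Quality carries through unchanged, so the simple form is a minor third.

minor 3rd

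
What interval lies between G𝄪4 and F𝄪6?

G to F spans seven letter names (G-A-B-C-D-E-F), plus an octave — that makes it a fourteenth of some quality.
G##4 to F##6 is 22 semitones, a half step short of the major fourteenth (23), so this is minor.
(Equivalently, a compound minor seventh: a minor seventh plus an octave.)

minor 14th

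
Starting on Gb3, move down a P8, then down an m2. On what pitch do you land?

F2

Down a perfect octave from Gb3: Gb2 (12 semitones down).
Down a minor second from Gb2: F2 (1 semitone down).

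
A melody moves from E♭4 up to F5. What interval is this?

E to F spans two letter names (E-F), plus an octave, so the interval is some kind of ninth.
The major ninth spans 14 semitones, and Eb4 to F5 is exactly 14 semitones — so this is a major ninth.
(Equivalently, a compound major second: a major second plus an octave.)

major 9th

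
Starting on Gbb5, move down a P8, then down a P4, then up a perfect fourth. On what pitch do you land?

Gbb4

A perfect octave down from Gbb5 is Gbb4.
Down a perfect fourth from Gbb4: Dbb4 (5 semitones down).
A perfect fourth up from Dbb4 is Gbb4.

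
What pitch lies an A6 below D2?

Counting six letter names down from D lands on F.
An augmented sixth spans 10 semitones, so from D2 the target pitch is Fb1.

Fb1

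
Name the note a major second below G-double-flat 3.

F-double-flat 3

The second takes the letter from G down to F.
Moving 2 semitones down from Gbb3 (the size of a major second) reaches Fbb3.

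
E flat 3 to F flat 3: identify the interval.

E to F spans two letter names (E-F) — that makes it a second of some quality.
Eb3 to Fb3 is 1 semitone, a half step short of the major second (2), so this is minor.

minor 2nd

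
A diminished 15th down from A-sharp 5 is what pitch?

A-double-sharp 3

The letter stays A (same as the start), shifted two octaves down.
Moving 23 semitones down from A#5 (the size of a diminished fifteenth) reaches A##3.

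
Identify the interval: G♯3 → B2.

major sixth

Descending from G#3 to B2 is the same interval as ascending B2 to G#3.
B to G spans six letter names (B-C-D-E-F-G), so the interval is some kind of sixth.
Counting semitones, B2→G#3 is 9, which is the major sixth.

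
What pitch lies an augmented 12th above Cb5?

Five letters up from C (plus an octave) reaches G.
An augmented twelfth is 20 semitones; 20 semitones up from Cb5 gives G6.

G6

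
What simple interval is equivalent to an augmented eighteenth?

augmented 4th

Take out 2 octaves (14 from the number): 18 − 14 = 4.
That makes an augmented eighteenth a compound augmented fourth — 2 octaves plus an augmented fourth.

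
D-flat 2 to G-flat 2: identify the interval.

P4

D to G spans four letter names (D-E-F-G) — that makes it a fourth of some quality.
Db2 to Gb2 is 5 semitones, matching the perfect fourth exactly, so the quality is perfect.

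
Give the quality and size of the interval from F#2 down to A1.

M6

Descending from F#2 to A1 is the same interval as ascending A1 to F#2.
A to F spans six letter names (A-B-C-D-E-F): a sixth.
A1 to F#2 is 9 semitones, matching the major sixth exactly, so the quality is major.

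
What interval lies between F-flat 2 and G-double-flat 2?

minor second

F to G spans two letter names (F-G), so the interval is some kind of second.
Fb2 to Gbb2 is 1 semitone, a half step short of the major second (2), so this is minor.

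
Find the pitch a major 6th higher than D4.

Six letter names up from D: B.
A major sixth spans 9 semitones, so from D4 the target pitch is B4.

B4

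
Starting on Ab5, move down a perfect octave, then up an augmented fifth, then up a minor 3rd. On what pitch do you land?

Down a perfect octave from Ab5: Ab4 (12 semitones down).
An augmented fifth up from Ab4 is E5.
A minor third up from E5 is G5.

G5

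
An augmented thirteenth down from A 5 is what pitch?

C-flat 4

Six letters down from A (plus an octave) reaches C.
An augmented thirteenth spans 22 semitones, so from A5 the target pitch is Cb4.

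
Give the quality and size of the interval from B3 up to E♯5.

B to E spans four letter names (B-C-D-E), plus an octave — that makes it an eleventh of some quality.
A perfect eleventh would be 17 semitones; B3 to E#5 is 18, one semitone wider, so the interval is augmented.
(Equivalently, a compound augmented fourth: an augmented fourth plus an octave.)

augmented eleventh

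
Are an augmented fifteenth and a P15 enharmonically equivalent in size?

An augmented fifteenth is 25 semitones but a perfect fifteenth is 24 semitones — different sizes.

No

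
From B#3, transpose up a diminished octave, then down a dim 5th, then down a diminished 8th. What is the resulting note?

E##3

A diminished octave up from B#3 is B4.
B4 down a diminished fifth → E#4 (6 semitones).
E#4 down a diminished octave → E##3 (11 semitones).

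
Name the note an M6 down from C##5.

E#4

Counting six letter names down from C lands on E.
A major sixth is 9 semitones; 9 semitones down from C##5 gives E#4.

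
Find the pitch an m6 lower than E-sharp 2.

G-double-sharp 1

Counting six letter names down from E lands on G.
A minor sixth spans 8 semitones, so from E#2 the target pitch is G##1.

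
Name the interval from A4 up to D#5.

A to D spans four letter names (A-B-C-D), so the interval is some kind of fourth.
A perfect fourth would be 5 semitones; A4 to D#5 is 6, one semitone wider, so the interval is augmented.

augmented 4th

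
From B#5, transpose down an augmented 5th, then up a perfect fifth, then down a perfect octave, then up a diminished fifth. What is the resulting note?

An augmented fifth down from B#5 is E5.
E5 up a perfect fifth → B5 (7 semitones).
Down a perfect octave from B5: B4 (12 semitones down).
B4 up a diminished fifth → F5 (6 semitones).

F5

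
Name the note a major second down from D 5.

Two letter names down from D: C.
Moving 2 semitones down from D5 (the size of a major second) reaches C5.

C 5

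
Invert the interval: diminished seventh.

A2

Inverted interval numbers add to nine, so a seventh pairs with a second (7 + 2 = 9).
The quality also flips — diminished becomes augmented — giving an augmented second.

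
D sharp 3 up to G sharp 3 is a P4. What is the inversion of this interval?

The rule of nine gives the new number: 9 − 4 = 5, so a fourth becomes a fifth.
The quality also flips — perfect stays perfect — giving a perfect fifth.

P5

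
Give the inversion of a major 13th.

First reduce the compound major thirteenth to its simple form, a major sixth.
Interval numbers invert to sum to nine: 6 + 3 = 9, so a sixth inverts to a third.
Quality inverts too: major becomes minor. That makes the inversion a minor third.

m3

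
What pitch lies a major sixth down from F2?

Six letter names down from F: A.
A major sixth spans 9 semitones, so from F2 the target pitch is Ab1.

Ab1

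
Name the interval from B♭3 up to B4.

A8

B to B is the same letter name, plus an octave — that makes it an octave of some quality.
A perfect octave would be 12 semitones; Bb3 to B4 is 13, one semitone wider, so the interval is augmented.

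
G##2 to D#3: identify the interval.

d5

G to D spans five letter names (G-A-B-C-D): a fifth.
G##2 to D#3 spans 6 semitones — one semitone narrower than the perfect fifth (7) — giving a diminished fifth.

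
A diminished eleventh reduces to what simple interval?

diminished 4th

Each octave removed subtracts seven from the number: 11 − 7 = 4.
So a diminished eleventh is an octave plus a diminished fourth. The quality is unchanged.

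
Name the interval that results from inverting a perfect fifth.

The rule of nine gives the new number: 9 − 5 = 4, so a fifth becomes a fourth.
The quality also flips — perfect stays perfect — giving a perfect fourth.

P4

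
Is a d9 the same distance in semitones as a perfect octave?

Yes

A diminished ninth = 12 semitones = a perfect octave; enharmonically equal.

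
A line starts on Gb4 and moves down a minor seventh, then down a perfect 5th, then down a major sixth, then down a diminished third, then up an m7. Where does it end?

C3

Down a minor seventh from Gb4: Ab3 (10 semitones down).
Down a perfect fifth from Ab3: Db3 (7 semitones down).
Down a major sixth from Db3: Fb2 (9 semitones down).
A diminished third down from Fb2 is D2.
D2 up a minor seventh → C3 (10 semitones).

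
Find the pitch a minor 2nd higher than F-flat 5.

Two letter names up from F: G.
A minor second is 1 semitone; 1 semitone up from Fb5 gives Gbb5.

G-double-flat 5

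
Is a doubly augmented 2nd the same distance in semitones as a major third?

A doubly augmented second = 4 semitones = a major third; enharmonically equal.

Yes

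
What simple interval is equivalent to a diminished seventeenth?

diminished 3rd

Take out 2 octaves (14 from the number): 17 − 14 = 3.
Quality carries through unchanged, so the simple form is a diminished third.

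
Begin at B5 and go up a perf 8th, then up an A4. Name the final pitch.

B5 up a perfect octave → B6 (12 semitones).
B6 up an augmented fourth → E#7 (6 semitones).

E#7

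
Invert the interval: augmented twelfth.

diminished fourth

First reduce the compound augmented twelfth to its simple form, an augmented fifth.
Inverted interval numbers add to nine, so a fifth pairs with a fourth (5 + 4 = 9).
The quality also flips — augmented becomes diminished — giving a diminished fourth.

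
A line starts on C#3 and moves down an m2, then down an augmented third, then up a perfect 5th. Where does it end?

A minor second down from C#3 is B#2.
B#2 down an augmented third → G2 (5 semitones).
G2 up a perfect fifth → D3 (7 semitones).

D3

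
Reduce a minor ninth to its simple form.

Subtracting seven from the interval number removes an octave: 9 − 7 = 2.
That makes a minor ninth a compound minor second — an octave plus a minor second.

minor 2nd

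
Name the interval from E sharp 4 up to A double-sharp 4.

E to A spans four letter names (E-F-G-A), so the interval is some kind of fourth.
A perfect fourth would be 5 semitones; E#4 to A##4 is 6, one semitone wider, so the interval is augmented.

A4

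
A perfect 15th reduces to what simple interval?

perfect octave

Subtracting seven from the interval number removes an octave: 15 − 7 = 8.
Quality carries through unchanged, so the simple form is a perfect octave.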